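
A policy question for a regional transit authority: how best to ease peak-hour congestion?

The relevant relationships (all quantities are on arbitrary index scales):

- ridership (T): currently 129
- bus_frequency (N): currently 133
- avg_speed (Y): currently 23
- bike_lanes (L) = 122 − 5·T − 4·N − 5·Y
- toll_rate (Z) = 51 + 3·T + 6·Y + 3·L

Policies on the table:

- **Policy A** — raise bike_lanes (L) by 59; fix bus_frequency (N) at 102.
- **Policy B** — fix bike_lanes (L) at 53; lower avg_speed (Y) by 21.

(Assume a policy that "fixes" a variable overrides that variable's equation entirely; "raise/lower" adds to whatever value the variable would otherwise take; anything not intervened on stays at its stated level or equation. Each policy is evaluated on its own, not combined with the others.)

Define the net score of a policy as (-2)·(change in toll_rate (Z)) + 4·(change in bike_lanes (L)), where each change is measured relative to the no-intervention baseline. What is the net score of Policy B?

-2194

Baseline:
  T = 129
  N = 133
  Y = 23
  L = 122 − 5·129 − 4·133 − 5·23 = -1170
  Z = 51 + 3·129 + 6·23 + 3·(-1170) = -2934
Policy B (L := 53, Y − 21):
  T = 129
  N = 133
  Y = 23 − 21 = 2
  L = 53
  Z = 51 + 3·129 + 6·2 + 3·53 = 609
ΔZ = 609 − (-2934) = 3543; ΔL = 53 − (-1170) = 1223
Score = (-2)·3543 + 4·1223 = -2194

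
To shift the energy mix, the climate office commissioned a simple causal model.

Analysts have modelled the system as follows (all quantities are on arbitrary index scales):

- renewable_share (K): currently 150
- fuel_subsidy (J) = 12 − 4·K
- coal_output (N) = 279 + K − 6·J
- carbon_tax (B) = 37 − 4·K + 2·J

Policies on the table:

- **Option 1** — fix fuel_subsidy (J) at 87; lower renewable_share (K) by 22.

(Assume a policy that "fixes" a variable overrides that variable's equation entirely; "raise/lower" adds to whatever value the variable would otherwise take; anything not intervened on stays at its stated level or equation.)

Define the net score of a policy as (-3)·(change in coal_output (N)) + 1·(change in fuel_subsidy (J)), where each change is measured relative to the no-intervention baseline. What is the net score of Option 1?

12891

Baseline:
  K = 150
  J = 12 − 4·150 = -588
  N = 279 + 150 − 6·(-588) = 3957
Option 1 (J := 87, K − 22):
  K = 150 − 22 = 128
  J = 87
  N = 279 + 128 − 6·87 = -115
ΔN = -115 − 3957 = -4072; ΔJ = 87 − (-588) = 675
Score = (-3)·(-4072) + 1·675 = 12891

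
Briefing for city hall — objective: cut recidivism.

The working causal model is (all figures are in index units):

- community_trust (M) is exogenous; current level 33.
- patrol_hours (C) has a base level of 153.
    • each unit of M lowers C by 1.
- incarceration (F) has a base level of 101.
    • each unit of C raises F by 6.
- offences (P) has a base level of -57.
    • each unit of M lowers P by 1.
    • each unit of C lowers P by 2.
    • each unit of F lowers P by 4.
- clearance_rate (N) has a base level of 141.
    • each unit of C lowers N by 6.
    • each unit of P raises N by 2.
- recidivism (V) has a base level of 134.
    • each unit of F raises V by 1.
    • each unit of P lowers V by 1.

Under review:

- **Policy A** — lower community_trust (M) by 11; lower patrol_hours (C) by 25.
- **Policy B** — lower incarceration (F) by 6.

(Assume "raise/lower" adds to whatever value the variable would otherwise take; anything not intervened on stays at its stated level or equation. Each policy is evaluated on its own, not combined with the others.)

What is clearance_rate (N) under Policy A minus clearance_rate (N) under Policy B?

Policy A (M − 11, C − 25):
  M = 33 − 11 = 22
  C = 153 − 22 (−25 from intervention) = 106
  F = 101 + 6·106 = 737
  P = -57 − 22 − 2·106 − 4·737 = -3239
  N = 141 − 6·106 + 2·(-3239) = -6973
Policy B (F − 6):
  M = 33
  C = 153 − 33 = 120
  F = 101 + 6·120 (−6 from intervention) = 815
  P = -57 − 33 − 2·120 − 4·815 = -3590
  N = 141 − 6·120 + 2·(-3590) = -7759
N: -6973 − (-7759) = 786

786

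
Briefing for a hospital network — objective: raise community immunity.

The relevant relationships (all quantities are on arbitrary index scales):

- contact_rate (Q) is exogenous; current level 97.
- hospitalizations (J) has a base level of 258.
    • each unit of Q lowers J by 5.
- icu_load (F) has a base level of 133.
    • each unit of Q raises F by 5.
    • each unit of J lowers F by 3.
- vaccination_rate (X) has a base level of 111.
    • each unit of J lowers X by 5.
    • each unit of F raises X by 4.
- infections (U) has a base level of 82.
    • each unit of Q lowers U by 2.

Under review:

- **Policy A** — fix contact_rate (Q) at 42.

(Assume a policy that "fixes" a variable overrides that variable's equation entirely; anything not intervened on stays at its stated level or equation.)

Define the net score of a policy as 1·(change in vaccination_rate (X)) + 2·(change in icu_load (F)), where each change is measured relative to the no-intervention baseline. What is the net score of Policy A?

-7975

Baseline:
  Q = 97
  J = 258 − 5·97 = -227
  F = 133 + 5·97 − 3·(-227) = 1299
  X = 111 − 5·(-227) + 4·1299 = 6442
Policy A (Q := 42):
  Q = 42
  J = 258 − 5·42 = 48
  F = 133 + 5·42 − 3·48 = 199
  X = 111 − 5·48 + 4·199 = 667
ΔX = 667 − 6442 = -5775; ΔF = 199 − 1299 = -1100
Score = 1·(-5775) + 2·(-1100) = -7975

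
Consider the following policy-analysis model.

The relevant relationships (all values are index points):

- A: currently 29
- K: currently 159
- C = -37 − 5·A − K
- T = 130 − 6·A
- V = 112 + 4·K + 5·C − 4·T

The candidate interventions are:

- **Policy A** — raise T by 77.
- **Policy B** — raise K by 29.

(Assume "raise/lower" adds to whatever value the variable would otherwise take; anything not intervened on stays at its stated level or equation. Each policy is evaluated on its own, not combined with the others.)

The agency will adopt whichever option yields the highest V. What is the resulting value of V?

-810

Policy A (T + 77):
  A = 29
  K = 159
  C = -37 − 5·29 − 159 = -341
  T = 130 − 6·29 (+77 from intervention) = 33
  V = 112 + 4·159 + 5·(-341) − 4·33 = -1089
Policy B (K + 29):
  A = 29
  K = 159 + 29 = 188
  C = -37 − 5·29 − 188 = -370
  T = 130 − 6·29 = -44
  V = 112 + 4·188 + 5·(-370) − 4·(-44) = -810
Comparing — Policy A: V=-1089, Policy B: V=-810. Highest is -810 (Policy B).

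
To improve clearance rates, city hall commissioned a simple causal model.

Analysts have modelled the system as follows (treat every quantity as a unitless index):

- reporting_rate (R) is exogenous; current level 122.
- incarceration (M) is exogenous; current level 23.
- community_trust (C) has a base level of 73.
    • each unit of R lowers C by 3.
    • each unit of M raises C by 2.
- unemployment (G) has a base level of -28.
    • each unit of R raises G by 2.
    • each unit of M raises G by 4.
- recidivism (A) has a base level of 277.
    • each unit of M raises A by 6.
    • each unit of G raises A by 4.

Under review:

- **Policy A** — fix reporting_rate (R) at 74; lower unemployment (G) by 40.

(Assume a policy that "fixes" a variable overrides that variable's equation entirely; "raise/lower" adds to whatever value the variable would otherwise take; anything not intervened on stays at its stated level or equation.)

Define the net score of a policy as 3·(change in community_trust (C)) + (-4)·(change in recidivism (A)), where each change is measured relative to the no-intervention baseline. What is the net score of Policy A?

Baseline:
  R = 122
  M = 23
  C = 73 − 3·122 + 2·23 = -247
  G = -28 + 2·122 + 4·23 = 308
  A = 277 + 6·23 + 4·308 = 1647
Policy A (R := 74, G − 40):
  R = 74
  M = 23
  C = 73 − 3·74 + 2·23 = -103
  G = -28 + 2·74 + 4·23 (−40 from intervention) = 172
  A = 277 + 6·23 + 4·172 = 1103
ΔC = -103 − (-247) = 144; ΔA = 1103 − 1647 = -544
Score = 3·144 + (-4)·(-544) = 2608

2608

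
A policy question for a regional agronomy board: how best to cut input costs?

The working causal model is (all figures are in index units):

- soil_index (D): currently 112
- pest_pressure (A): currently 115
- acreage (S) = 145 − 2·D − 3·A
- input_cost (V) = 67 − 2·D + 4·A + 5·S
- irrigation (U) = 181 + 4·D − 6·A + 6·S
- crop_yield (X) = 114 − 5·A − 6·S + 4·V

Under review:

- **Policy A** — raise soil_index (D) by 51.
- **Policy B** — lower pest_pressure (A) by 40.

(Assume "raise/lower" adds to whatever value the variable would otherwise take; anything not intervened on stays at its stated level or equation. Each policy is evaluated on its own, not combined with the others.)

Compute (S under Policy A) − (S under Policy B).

-222

Policy A (D + 51):
  D = 112 + 51 = 163
  A = 115
  S = 145 − 2·163 − 3·115 = -526
Policy B (A − 40):
  D = 112
  A = 115 − 40 = 75
  S = 145 − 2·112 − 3·75 = -304
S: -526 − (-304) = -222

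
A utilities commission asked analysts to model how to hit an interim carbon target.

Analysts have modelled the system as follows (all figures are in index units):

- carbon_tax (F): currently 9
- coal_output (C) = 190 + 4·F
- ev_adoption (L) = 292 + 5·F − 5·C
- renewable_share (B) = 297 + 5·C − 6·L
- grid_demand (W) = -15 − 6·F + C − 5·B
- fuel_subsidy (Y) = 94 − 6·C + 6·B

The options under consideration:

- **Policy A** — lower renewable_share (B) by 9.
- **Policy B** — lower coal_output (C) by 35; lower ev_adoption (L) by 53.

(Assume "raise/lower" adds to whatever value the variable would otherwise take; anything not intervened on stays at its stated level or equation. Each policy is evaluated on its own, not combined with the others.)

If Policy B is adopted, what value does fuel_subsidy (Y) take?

30616

Policy B (C − 35, L − 53):
  F = 9
  C = 190 + 4·9 (−35 from intervention) = 191
  L = 292 + 5·9 − 5·191 (−53 from intervention) = -671
  B = 297 + 5·191 − 6·(-671) = 5278
  Y = 94 − 6·191 + 6·5278 = 30616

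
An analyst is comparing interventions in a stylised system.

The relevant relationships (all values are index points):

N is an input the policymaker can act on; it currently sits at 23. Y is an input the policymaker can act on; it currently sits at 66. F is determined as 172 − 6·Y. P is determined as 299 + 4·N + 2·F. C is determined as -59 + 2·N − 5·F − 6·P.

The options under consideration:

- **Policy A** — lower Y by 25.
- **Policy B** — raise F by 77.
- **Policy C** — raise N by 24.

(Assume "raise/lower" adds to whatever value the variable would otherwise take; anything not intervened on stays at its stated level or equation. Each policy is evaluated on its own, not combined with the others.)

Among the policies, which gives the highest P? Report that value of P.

243

Policy A (Y − 25):
  N = 23
  Y = 66 − 25 = 41
  F = 172 − 6·41 = -74
  P = 299 + 4·23 + 2·(-74) = 243
Policy B (F + 77):
  N = 23
  Y = 66
  F = 172 − 6·66 (+77 from intervention) = -147
  P = 299 + 4·23 + 2·(-147) = 97
Policy C (N + 24):
  N = 23 + 24 = 47
  Y = 66
  F = 172 − 6·66 = -224
  P = 299 + 4·47 + 2·(-224) = 39
Comparing — Policy A: P=243, Policy B: P=97, Policy C: P=39. Highest is 243 (Policy A).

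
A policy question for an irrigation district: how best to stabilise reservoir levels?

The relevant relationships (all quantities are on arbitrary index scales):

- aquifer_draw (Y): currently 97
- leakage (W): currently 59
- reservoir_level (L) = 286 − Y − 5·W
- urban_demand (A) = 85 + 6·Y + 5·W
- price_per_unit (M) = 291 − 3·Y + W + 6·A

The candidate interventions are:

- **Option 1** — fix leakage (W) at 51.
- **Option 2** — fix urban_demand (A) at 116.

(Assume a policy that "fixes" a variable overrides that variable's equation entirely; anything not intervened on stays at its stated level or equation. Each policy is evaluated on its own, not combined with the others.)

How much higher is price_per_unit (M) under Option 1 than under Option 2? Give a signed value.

4828

Option 1 (W := 51):
  Y = 97
  W = 51
  A = 85 + 6·97 + 5·51 = 922
  M = 291 − 3·97 + 51 + 6·922 = 5583
Option 2 (A := 116):
  Y = 97
  W = 59
  A = 116
  M = 291 − 3·97 + 59 + 6·116 = 755
M: 5583 − 755 = 4828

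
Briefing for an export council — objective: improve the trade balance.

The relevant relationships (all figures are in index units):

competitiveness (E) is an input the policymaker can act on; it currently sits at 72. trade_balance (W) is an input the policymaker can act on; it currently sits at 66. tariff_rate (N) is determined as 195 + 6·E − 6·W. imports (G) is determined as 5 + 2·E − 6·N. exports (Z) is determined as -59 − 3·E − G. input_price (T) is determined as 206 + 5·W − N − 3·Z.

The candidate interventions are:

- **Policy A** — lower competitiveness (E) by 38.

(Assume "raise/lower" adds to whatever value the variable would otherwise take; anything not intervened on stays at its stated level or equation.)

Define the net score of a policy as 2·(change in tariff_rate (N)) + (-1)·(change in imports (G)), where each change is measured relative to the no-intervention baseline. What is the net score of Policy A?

-1748

Baseline:
  E = 72
  W = 66
  N = 195 + 6·72 − 6·66 = 231
  G = 5 + 2·72 − 6·231 = -1237
Policy A (E − 38):
  E = 72 − 38 = 34
  W = 66
  N = 195 + 6·34 − 6·66 = 3
  G = 5 + 2·34 − 6·3 = 55
ΔN = 3 − 231 = -228; ΔG = 55 − (-1237) = 1292
Score = 2·(-228) + (-1)·1292 = -1748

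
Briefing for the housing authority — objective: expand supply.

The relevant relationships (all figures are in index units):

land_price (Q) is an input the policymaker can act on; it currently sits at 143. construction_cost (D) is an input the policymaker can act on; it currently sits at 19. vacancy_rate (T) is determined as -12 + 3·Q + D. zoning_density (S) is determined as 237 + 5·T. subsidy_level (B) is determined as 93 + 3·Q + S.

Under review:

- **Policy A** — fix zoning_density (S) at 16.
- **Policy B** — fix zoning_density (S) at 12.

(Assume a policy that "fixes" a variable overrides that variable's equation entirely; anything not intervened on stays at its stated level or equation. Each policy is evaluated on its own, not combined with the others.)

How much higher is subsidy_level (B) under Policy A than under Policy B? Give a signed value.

4

Policy A (S := 16):
  Q = 143
  D = 19
  T = -12 + 3·143 + 19 = 436
  S = 16
  B = 93 + 3·143 + 16 = 538
Policy B (S := 12):
  Q = 143
  D = 19
  T = -12 + 3·143 + 19 = 436
  S = 12
  B = 93 + 3·143 + 12 = 534
B: 538 − 534 = 4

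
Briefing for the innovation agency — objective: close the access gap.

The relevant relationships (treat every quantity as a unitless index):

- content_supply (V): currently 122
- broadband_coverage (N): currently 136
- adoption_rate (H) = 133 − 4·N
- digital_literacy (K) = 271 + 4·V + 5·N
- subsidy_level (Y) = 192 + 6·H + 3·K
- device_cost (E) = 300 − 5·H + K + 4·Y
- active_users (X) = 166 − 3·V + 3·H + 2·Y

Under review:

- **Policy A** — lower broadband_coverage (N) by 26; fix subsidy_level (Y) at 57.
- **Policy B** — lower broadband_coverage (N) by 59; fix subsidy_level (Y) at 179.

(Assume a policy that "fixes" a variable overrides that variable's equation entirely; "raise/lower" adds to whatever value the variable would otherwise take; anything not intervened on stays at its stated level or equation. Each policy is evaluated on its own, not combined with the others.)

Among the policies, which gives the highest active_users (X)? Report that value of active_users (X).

-367

Policy A (N − 26, Y := 57):
  V = 122
  N = 136 − 26 = 110
  H = 133 − 4·110 = -307
  K = 271 + 4·122 + 5·110 = 1309
  Y = 57
  X = 166 − 3·122 + 3·(-307) + 2·57 = -1007
Policy B (N − 59, Y := 179):
  V = 122
  N = 136 − 59 = 77
  H = 133 − 4·77 = -175
  K = 271 + 4·122 + 5·77 = 1144
  Y = 179
  X = 166 − 3·122 + 3·(-175) + 2·179 = -367
Comparing — Policy A: X=-1007, Policy B: X=-367. Highest is -367 (Policy B).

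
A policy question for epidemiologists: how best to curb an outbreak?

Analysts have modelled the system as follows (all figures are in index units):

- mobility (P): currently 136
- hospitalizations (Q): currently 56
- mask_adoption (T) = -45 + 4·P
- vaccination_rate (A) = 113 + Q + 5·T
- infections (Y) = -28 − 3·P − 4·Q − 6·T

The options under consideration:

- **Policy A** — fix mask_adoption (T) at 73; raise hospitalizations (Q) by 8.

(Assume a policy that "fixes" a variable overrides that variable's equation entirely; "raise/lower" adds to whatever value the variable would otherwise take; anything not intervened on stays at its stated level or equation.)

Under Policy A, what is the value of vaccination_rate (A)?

Policy A (T := 73, Q + 8):
  P = 136
  Q = 56 + 8 = 64
  T = 73
  A = 113 + 64 + 5·73 = 542

542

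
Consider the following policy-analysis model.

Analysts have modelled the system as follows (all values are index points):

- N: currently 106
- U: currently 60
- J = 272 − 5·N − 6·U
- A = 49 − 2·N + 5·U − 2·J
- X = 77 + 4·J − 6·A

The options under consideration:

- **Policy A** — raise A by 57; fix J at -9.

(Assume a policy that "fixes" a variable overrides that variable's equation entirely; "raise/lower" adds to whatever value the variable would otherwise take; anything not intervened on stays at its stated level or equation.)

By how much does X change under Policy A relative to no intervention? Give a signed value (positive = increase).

9402

Baseline:
  N = 106
  U = 60
  J = 272 − 5·106 − 6·60 = -618
  A = 49 − 2·106 + 5·60 − 2·(-618) = 1373
  X = 77 + 4·(-618) − 6·1373 = -10633
Policy A (A + 57, J := -9):
  N = 106
  U = 60
  J = -9
  A = 49 − 2·106 + 5·60 − 2·(-9) (+57 from intervention) = 212
  X = 77 + 4·(-9) − 6·212 = -1231
Change in X: -1231 − (-10633) = 9402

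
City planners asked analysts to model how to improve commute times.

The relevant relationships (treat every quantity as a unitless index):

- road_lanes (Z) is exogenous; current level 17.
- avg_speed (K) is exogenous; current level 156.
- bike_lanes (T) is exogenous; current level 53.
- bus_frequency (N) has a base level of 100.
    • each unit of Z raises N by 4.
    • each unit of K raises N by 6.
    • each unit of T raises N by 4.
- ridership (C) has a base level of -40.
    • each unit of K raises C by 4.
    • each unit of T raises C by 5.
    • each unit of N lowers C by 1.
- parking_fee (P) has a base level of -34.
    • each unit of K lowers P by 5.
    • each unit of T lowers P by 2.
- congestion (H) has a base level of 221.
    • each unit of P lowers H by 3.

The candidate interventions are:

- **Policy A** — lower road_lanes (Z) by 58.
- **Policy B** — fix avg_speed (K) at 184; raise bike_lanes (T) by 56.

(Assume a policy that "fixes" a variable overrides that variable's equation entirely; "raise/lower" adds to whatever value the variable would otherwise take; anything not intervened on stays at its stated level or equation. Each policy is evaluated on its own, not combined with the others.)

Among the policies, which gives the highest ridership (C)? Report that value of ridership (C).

Policy A (Z − 58):
  Z = 17 − 58 = -41
  K = 156
  T = 53
  N = 100 + 4·(-41) + 6·156 + 4·53 = 1084
  C = -40 + 4·156 + 5·53 − 1084 = -235
Policy B (K := 184, T + 56):
  Z = 17
  K = 184
  T = 53 + 56 = 109
  N = 100 + 4·17 + 6·184 + 4·109 = 1708
  C = -40 + 4·184 + 5·109 − 1708 = -467
Comparing — Policy A: C=-235, Policy B: C=-467. Highest is -235 (Policy A).

-235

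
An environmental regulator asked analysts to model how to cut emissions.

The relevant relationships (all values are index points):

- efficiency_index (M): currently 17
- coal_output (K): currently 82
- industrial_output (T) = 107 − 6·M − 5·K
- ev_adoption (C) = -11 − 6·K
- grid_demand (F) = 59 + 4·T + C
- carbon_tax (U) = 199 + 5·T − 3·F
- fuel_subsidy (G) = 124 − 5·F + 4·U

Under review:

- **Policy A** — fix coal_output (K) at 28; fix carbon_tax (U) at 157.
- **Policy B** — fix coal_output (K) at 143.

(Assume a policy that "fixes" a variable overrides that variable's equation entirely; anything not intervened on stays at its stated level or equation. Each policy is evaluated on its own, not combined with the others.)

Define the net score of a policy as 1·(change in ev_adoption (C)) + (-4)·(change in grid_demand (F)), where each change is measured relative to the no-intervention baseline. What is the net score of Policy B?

Baseline:
  M = 17
  K = 82
  T = 107 − 6·17 − 5·82 = -405
  C = -11 − 6·82 = -503
  F = 59 + 4·(-405) + (-503) = -2064
Policy B (K := 143):
  M = 17
  K = 143
  T = 107 − 6·17 − 5·143 = -710
  C = -11 − 6·143 = -869
  F = 59 + 4·(-710) + (-869) = -3650
ΔC = -869 − (-503) = -366; ΔF = -3650 − (-2064) = -1586
Score = 1·(-366) + (-4)·(-1586) = 5978

5978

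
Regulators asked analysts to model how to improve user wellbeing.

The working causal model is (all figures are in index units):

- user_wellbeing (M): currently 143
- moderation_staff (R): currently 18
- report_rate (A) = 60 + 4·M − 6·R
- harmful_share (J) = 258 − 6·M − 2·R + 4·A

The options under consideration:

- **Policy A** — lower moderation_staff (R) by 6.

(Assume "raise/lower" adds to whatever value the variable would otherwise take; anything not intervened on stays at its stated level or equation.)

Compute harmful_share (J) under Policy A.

1616

Policy A (R − 6):
  M = 143
  R = 18 − 6 = 12
  A = 60 + 4·143 − 6·12 = 560
  J = 258 − 6·143 − 2·12 + 4·560 = 1616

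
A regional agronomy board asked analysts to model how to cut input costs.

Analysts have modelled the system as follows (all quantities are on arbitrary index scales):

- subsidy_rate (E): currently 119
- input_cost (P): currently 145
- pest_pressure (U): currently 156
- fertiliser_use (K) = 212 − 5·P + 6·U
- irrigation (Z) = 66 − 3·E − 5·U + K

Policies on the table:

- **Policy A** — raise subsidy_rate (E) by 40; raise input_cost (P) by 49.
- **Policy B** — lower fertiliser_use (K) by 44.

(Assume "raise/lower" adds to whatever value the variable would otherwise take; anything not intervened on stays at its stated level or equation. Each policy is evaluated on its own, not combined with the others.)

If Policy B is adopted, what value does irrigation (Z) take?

Policy B (K − 44):
  E = 119
  P = 145
  U = 156
  K = 212 − 5·145 + 6·156 (−44 from intervention) = 379
  Z = 66 − 3·119 − 5·156 + 379 = -692

-692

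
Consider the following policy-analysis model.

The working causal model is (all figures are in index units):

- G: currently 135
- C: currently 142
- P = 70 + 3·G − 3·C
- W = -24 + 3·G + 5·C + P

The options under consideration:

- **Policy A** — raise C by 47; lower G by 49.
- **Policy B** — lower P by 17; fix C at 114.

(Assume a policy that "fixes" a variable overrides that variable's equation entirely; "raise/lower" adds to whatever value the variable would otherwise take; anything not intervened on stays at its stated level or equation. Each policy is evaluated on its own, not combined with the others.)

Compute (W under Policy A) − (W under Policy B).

-127

Policy A (C + 47, G − 49):
  G = 135 − 49 = 86
  C = 142 + 47 = 189
  P = 70 + 3·86 − 3·189 = -239
  W = -24 + 3·86 + 5·189 + (-239) = 940
Policy B (P − 17, C := 114):
  G = 135
  C = 114
  P = 70 + 3·135 − 3·114 (−17 from intervention) = 116
  W = -24 + 3·135 + 5·114 + 116 = 1067
W: 940 − 1067 = -127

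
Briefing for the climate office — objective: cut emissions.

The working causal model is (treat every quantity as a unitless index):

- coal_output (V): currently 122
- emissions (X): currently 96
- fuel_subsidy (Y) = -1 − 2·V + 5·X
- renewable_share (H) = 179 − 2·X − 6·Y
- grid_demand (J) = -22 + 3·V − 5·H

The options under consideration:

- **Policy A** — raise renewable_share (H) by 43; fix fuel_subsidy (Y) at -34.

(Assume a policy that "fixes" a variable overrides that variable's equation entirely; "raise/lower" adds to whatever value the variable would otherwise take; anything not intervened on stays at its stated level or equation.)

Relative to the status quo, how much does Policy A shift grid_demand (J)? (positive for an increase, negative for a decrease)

-8285

Baseline:
  V = 122
  X = 96
  Y = -1 − 2·122 + 5·96 = 235
  H = 179 − 2·96 − 6·235 = -1423
  J = -22 + 3·122 − 5·(-1423) = 7459
Policy A (H + 43, Y := -34):
  V = 122
  X = 96
  Y = -34
  H = 179 − 2·96 − 6·(-34) (+43 from intervention) = 234
  J = -22 + 3·122 − 5·234 = -826
Change in J: -826 − 7459 = -8285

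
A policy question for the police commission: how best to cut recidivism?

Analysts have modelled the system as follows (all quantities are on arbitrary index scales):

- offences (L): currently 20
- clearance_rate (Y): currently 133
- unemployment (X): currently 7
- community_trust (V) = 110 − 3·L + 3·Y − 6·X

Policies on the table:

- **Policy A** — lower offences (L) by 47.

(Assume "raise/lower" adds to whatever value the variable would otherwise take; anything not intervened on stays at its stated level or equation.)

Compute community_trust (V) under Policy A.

548

Policy A (L − 47):
  L = 20 − 47 = -27
  Y = 133
  X = 7
  V = 110 − 3·(-27) + 3·133 − 6·7 = 548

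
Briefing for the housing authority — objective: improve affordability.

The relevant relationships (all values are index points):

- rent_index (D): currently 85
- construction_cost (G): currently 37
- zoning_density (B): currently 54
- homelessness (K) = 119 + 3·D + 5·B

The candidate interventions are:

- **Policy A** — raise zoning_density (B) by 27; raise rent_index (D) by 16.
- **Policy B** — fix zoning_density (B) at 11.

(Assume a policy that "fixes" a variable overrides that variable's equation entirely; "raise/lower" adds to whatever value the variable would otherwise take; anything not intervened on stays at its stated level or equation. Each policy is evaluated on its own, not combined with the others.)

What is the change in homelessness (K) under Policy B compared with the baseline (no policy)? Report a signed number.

-215

Baseline:
  D = 85
  B = 54
  K = 119 + 3·85 + 5·54 = 644
Policy B (B := 11):
  D = 85
  B = 11
  K = 119 + 3·85 + 5·11 = 429
Change in K: 429 − 644 = -215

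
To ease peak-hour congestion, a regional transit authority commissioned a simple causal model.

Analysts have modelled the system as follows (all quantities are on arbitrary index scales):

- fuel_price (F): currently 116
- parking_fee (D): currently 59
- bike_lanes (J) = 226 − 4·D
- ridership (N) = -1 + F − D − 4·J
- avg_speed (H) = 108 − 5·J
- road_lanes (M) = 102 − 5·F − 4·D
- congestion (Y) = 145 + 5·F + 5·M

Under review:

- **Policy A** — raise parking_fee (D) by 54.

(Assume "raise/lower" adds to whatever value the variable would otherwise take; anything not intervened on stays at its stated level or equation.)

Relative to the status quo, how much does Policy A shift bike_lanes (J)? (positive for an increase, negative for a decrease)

-216

Baseline:
  D = 59
  J = 226 − 4·59 = -10
Policy A (D + 54):
  D = 59 + 54 = 113
  J = 226 − 4·113 = -226
Change in J: -226 − (-10) = -216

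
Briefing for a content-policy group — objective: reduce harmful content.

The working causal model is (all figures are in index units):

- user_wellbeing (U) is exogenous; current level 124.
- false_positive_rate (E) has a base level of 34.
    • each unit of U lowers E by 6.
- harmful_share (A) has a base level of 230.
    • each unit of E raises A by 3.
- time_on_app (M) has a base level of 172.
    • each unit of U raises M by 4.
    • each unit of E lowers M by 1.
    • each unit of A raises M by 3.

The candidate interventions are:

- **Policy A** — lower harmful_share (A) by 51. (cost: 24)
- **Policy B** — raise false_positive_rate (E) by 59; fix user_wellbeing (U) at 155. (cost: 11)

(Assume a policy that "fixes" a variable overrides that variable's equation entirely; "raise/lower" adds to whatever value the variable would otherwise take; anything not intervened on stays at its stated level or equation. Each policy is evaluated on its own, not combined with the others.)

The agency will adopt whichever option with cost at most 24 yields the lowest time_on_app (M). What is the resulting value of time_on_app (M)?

Policy A (A − 51):
  U = 124
  E = 34 − 6·124 = -710
  A = 230 + 3·(-710) (−51 from intervention) = -1951
  M = 172 + 4·124 − (-710) + 3·(-1951) = -4475
Policy B (E + 59, U := 155):
  U = 155
  E = 34 − 6·155 (+59 from intervention) = -837
  A = 230 + 3·(-837) = -2281
  M = 172 + 4·155 − (-837) + 3·(-2281) = -5214
Comparing — Policy A: M=-4475, Policy B: M=-5214. Lowest is -5214 (Policy B).

-5214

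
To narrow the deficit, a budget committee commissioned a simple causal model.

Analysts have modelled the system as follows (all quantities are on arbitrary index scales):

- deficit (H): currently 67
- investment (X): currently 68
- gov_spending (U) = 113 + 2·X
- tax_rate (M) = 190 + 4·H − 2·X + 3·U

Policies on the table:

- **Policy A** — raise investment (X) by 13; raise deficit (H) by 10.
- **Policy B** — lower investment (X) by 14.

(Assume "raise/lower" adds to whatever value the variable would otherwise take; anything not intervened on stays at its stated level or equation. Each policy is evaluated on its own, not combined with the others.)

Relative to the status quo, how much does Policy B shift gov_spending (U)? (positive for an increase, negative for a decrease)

-28

Baseline:
  X = 68
  U = 113 + 2·68 = 249
Policy B (X − 14):
  X = 68 − 14 = 54
  U = 113 + 2·54 = 221
Change in U: 221 − 249 = -28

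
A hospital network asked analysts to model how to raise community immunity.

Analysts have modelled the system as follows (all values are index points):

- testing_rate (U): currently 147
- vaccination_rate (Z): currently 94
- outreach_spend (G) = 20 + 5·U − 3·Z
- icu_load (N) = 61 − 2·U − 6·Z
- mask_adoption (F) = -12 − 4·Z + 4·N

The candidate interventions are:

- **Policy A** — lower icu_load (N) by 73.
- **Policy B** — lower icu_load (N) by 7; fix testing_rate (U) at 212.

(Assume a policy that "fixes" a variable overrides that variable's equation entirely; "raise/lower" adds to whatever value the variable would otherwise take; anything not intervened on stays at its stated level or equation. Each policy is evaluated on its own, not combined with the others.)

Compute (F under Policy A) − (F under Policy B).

Policy A (N − 73):
  U = 147
  Z = 94
  N = 61 − 2·147 − 6·94 (−73 from intervention) = -870
  F = -12 − 4·94 + 4·(-870) = -3868
Policy B (N − 7, U := 212):
  U = 212
  Z = 94
  N = 61 − 2·212 − 6·94 (−7 from intervention) = -934
  F = -12 − 4·94 + 4·(-934) = -4124
F: -3868 − (-4124) = 256

256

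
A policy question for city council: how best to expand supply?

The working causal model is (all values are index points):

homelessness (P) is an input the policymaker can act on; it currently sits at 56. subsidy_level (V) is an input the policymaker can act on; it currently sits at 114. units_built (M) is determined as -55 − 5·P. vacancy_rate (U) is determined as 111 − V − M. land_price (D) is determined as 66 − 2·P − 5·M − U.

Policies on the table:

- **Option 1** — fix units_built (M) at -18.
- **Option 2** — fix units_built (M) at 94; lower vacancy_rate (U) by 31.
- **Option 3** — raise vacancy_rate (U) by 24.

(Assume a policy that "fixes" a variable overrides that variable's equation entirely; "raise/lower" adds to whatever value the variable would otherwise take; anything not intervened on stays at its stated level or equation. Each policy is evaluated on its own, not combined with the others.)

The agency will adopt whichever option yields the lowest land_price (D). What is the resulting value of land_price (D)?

Option 1 (M := -18):
  P = 56
  V = 114
  M = -18
  U = 111 − 114 − (-18) = 15
  D = 66 − 2·56 − 5·(-18) − 15 = 29
Option 2 (M := 94, U − 31):
  P = 56
  V = 114
  M = 94
  U = 111 − 114 − 94 (−31 from intervention) = -128
  D = 66 − 2·56 − 5·94 − (-128) = -388
Option 3 (U + 24):
  P = 56
  V = 114
  M = -55 − 5·56 = -335
  U = 111 − 114 − (-335) (+24 from intervention) = 356
  D = 66 − 2·56 − 5·(-335) − 356 = 1273
Comparing — Option 1: D=29, Option 2: D=-388, Option 3: D=1273. Lowest is -388 (Option 2).

-388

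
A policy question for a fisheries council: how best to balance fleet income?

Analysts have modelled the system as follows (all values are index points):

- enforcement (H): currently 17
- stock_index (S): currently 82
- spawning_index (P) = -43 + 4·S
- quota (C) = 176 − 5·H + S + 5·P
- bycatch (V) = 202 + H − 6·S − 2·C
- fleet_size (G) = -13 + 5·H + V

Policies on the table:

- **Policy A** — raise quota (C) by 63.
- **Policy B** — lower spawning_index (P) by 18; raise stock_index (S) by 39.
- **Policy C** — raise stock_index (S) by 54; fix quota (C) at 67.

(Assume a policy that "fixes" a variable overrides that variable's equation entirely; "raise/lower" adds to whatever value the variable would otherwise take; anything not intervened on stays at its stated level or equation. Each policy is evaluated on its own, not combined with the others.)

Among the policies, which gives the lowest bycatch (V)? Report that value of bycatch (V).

Policy A (C + 63):
  H = 17
  S = 82
  P = -43 + 4·82 = 285
  C = 176 − 5·17 + 82 + 5·285 (+63 from intervention) = 1661
  V = 202 + 17 − 6·82 − 2·1661 = -3595
Policy B (P − 18, S + 39):
  H = 17
  S = 82 + 39 = 121
  P = -43 + 4·121 (−18 from intervention) = 423
  C = 176 − 5·17 + 121 + 5·423 = 2327
  V = 202 + 17 − 6·121 − 2·2327 = -5161
Policy C (S + 54, C := 67):
  H = 17
  S = 82 + 54 = 136
  P = -43 + 4·136 = 501
  C = 67
  V = 202 + 17 − 6·136 − 2·67 = -731
Comparing — Policy A: V=-3595, Policy B: V=-5161, Policy C: V=-731. Lowest is -5161 (Policy B).

-5161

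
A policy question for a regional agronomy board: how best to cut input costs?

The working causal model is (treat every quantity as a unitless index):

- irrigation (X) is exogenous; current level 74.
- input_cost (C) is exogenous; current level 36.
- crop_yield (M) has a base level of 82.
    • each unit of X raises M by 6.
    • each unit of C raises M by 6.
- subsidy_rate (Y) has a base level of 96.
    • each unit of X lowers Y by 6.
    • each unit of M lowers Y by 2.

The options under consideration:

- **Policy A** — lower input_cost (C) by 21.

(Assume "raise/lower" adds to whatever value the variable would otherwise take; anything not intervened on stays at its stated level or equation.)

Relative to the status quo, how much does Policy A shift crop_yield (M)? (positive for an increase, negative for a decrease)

Baseline:
  X = 74
  C = 36
  M = 82 + 6·74 + 6·36 = 742
Policy A (C − 21):
  X = 74
  C = 36 − 21 = 15
  M = 82 + 6·74 + 6·15 = 616
Change in M: 616 − 742 = -126

-126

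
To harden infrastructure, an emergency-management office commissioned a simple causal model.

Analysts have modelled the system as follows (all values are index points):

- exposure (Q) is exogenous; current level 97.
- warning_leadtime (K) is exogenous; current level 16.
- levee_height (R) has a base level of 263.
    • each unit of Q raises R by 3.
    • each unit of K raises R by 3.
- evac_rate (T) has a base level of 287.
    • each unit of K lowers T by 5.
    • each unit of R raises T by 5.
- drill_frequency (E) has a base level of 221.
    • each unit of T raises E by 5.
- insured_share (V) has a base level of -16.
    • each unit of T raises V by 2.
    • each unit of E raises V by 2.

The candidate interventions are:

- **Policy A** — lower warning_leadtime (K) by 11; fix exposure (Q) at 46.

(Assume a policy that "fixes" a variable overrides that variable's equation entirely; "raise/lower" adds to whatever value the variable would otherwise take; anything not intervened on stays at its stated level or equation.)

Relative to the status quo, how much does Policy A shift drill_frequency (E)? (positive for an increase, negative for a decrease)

-4375

Baseline:
  Q = 97
  K = 16
  R = 263 + 3·97 + 3·16 = 602
  T = 287 − 5·16 + 5·602 = 3217
  E = 221 + 5·3217 = 16306
Policy A (K − 11, Q := 46):
  Q = 46
  K = 16 − 11 = 5
  R = 263 + 3·46 + 3·5 = 416
  T = 287 − 5·5 + 5·416 = 2342
  E = 221 + 5·2342 = 11931
Change in E: 11931 − 16306 = -4375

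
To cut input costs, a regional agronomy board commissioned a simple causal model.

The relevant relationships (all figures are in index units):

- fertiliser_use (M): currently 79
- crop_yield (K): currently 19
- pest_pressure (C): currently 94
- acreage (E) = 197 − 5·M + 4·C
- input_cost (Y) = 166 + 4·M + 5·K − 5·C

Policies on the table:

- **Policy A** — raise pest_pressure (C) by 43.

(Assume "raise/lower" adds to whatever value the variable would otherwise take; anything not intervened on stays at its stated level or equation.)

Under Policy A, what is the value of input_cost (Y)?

Policy A (C + 43):
  M = 79
  K = 19
  C = 94 + 43 = 137
  Y = 166 + 4·79 + 5·19 − 5·137 = -108

-108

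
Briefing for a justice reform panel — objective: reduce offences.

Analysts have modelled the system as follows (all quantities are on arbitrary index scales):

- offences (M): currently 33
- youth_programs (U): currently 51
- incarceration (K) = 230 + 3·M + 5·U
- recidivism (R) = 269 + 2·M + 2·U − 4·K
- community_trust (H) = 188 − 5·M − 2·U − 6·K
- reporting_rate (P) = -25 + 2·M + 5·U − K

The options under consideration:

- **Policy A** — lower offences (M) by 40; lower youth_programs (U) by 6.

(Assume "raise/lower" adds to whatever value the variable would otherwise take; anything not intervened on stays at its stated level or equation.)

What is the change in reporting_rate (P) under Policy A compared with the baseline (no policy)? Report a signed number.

40

Baseline:
  M = 33
  U = 51
  K = 230 + 3·33 + 5·51 = 584
  P = -25 + 2·33 + 5·51 − 584 = -288
Policy A (M − 40, U − 6):
  M = 33 − 40 = -7
  U = 51 − 6 = 45
  K = 230 + 3·(-7) + 5·45 = 434
  P = -25 + 2·(-7) + 5·45 − 434 = -248
Change in P: -248 − (-288) = 40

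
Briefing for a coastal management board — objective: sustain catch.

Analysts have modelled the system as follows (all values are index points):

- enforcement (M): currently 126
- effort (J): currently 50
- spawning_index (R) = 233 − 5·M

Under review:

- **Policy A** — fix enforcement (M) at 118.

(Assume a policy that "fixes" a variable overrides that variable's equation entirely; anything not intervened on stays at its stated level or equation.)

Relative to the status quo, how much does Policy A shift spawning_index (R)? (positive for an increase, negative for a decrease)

Baseline:
  M = 126
  R = 233 − 5·126 = -397
Policy A (M := 118):
  M = 118
  R = 233 − 5·118 = -357
Change in R: -357 − (-397) = 40

40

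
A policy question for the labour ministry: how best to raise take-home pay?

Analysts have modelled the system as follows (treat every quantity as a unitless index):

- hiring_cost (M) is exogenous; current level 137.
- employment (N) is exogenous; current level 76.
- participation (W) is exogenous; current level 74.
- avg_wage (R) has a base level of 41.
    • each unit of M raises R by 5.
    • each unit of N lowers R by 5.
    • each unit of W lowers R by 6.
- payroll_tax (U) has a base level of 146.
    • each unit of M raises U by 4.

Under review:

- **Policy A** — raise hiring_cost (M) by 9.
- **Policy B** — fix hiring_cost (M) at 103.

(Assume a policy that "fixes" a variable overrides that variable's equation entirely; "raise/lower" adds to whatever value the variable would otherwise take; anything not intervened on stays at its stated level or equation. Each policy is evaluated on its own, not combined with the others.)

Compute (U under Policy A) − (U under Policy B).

Policy A (M + 9):
  M = 137 + 9 = 146
  U = 146 + 4·146 = 730
Policy B (M := 103):
  M = 103
  U = 146 + 4·103 = 558
U: 730 − 558 = 172

172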